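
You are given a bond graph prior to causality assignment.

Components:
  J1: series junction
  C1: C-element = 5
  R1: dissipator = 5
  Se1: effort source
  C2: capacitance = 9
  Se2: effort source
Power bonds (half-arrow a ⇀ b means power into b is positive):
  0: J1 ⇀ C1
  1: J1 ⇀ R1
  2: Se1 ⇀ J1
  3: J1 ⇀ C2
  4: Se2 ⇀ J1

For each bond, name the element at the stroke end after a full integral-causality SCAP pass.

b0 stroke at J1
b1 stroke at R1
b2 stroke at J1
b3 stroke at J1
b4 stroke at J1

#2 stroke at J1  (Se1 fixes effort; stroke away)
#4 stroke at J1  (source Se2 imposes e)
#0 stroke at J1  (C1 outputs effort q/C1)
#3 stroke at J1  (prefer integral on C2)
#1 stroke at R1  (closing 1-jn rule on J1)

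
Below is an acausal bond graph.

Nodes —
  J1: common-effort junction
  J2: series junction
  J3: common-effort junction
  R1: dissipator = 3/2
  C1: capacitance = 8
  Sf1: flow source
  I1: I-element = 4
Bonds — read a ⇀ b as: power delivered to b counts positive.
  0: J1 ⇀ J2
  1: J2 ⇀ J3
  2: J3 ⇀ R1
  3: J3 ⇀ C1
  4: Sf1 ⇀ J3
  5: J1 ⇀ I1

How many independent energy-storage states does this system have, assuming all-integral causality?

β4 stroke→Sf1  (Sf1: flow source, stroke at near end)
β3 stroke→J3  (C1 integral (e out))
β1 stroke→J2  (0-jn J3 has e-setter on 3)
β2 stroke→R1  (common-e at J3 fixed by 3)
β0 stroke→J1  (J2 needs exactly one f-in)
β5 stroke→I1  (J1 effort already set via bond 0)

2  (C1, I1 all integral)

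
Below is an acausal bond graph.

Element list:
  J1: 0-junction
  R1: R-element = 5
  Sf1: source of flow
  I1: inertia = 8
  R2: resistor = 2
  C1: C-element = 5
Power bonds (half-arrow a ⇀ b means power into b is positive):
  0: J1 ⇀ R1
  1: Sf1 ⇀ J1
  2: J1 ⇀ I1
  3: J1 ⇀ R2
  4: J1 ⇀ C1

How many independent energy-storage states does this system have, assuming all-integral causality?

2  (C1, I1 all integral)

bond 1 |Sf1  (Sf1: flow source, stroke at near end)
bond 2 |I1  (I1 integral (f out))
bond 4 |J1  (C1: C, integral causality)
bond 0 |R1  (J1 effort already set via bond 4)
bond 3 |R2  (0-jn J1 has e-setter on 4)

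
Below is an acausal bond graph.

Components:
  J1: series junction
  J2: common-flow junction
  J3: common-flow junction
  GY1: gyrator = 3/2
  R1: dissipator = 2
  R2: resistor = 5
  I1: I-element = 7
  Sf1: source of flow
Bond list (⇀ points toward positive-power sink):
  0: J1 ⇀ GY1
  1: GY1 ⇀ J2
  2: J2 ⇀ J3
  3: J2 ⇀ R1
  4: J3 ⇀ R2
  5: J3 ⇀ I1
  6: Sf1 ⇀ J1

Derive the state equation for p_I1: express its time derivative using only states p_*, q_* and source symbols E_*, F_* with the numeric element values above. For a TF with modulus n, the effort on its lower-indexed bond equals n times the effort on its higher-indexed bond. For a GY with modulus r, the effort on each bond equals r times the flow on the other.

b6 →Sf1  (Sf1 (Sf) sets flow on bond)
b0 →J1  (1-jn J1 has f-setter on 6)
b1 →J2  (GY1: gyrator matches bond 0)
b5 →I1  (I1 integral (f out))
b2 →J3  (J3 flow already set via bond 5)
b4 →J3  (common-f at J3 fixed by 5)
b3 →J2  (J2 flow already set via bond 2)

dp_I1/dt = 3*F_Sf1/2 - p_I1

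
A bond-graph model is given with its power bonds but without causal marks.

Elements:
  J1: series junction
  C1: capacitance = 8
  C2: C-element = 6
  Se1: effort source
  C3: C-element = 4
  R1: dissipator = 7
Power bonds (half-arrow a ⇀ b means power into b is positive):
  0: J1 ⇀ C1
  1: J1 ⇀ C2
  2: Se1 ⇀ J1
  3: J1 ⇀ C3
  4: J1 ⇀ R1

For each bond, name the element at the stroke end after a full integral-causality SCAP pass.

#0 →J1
#1 →J1
#2 →J1
#3 →J1
#4 →R1

b2 →J1  (Se1 (Se) sets effort on bond)
b0 →J1  (prefer integral on C1)
b1 →J1  (prefer integral on C2)
b3 →J1  (C3: C, integral causality)
b4 →R1  (J1 needs exactly one f-in)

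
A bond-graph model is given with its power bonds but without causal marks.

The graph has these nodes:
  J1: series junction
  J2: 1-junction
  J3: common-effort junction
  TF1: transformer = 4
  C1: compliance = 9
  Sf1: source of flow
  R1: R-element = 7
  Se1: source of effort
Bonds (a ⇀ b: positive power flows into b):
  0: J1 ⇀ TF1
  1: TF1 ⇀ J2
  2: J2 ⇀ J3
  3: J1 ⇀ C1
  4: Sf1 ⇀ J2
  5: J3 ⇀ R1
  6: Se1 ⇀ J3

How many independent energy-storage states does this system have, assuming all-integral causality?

#4 stroke→Sf1  (Sf1 fixes flow; stroke at Sf1)
#6 stroke→J3  (Se1: effort source, stroke at far end)
#1 stroke→J2  (1-jn J2 has f-setter on 4)
#2 stroke→J2  (J2 flow already set via bond 4)
#5 stroke→R1  (J3: bond 6 brought effort, rest push out)
#0 stroke→TF1  (TF TF1: opposite of bond 1)
#3 stroke→J1  (J1: bond 0 brought flow, rest push out)

1  (C1 all integral)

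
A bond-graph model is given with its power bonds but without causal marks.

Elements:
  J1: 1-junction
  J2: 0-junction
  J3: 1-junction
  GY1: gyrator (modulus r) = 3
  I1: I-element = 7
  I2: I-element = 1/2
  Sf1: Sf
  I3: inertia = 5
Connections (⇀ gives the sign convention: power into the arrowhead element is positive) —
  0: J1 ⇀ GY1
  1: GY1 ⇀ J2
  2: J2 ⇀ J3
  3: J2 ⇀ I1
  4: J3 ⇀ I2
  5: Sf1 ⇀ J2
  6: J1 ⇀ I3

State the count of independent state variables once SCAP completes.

#5 →Sf1  (Sf1 fixes flow; stroke at Sf1)
#3 →I1  (I1: I, integral causality)
#4 →I2  (I2: I, integral causality)
#2 →J3  (1-jn J3 has f-setter on 4)
#1 →J2  (J2 needs exactly one e-in)
#0 →J1  (GY GY1: same side as bond 1)
#6 →I3  (only one flow-in slot at J1)

3  (I1, I2, I3 all integral)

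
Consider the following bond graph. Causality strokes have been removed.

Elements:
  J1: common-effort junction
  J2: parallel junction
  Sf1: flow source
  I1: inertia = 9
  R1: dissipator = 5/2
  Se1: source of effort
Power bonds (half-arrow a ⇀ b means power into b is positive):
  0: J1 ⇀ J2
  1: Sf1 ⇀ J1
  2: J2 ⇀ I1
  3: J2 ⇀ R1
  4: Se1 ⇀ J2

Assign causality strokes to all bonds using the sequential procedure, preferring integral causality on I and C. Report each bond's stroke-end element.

bond 1 |Sf1  (Sf1 fixes flow; stroke at Sf1)
bond 4 |J2  (Se1 (Se) sets effort on bond)
bond 0 |J1  (only one effort-in slot at J1)
bond 2 |I1  (0-jn J2 has e-setter on 4)
bond 3 |R1  (J2 effort already set via bond 4)

#0 stroke→J1
#1 stroke→Sf1
#2 stroke→I1
#3 stroke→R1
#4 stroke→J2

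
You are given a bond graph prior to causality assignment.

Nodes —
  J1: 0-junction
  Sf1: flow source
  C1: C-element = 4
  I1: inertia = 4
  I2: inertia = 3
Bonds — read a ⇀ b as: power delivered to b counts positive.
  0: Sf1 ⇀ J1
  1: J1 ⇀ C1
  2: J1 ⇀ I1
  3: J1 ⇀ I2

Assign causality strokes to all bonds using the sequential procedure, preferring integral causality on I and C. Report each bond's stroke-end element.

#0 →Sf1  (source Sf1 imposes f)
#1 →J1  (prefer integral on C1)
#2 →I1  (J1 effort already set via bond 1)
#3 →I2  (common-e at J1 fixed by 1)

bond 0 |Sf1
bond 1 |J1
bond 2 |I1
bond 3 |I2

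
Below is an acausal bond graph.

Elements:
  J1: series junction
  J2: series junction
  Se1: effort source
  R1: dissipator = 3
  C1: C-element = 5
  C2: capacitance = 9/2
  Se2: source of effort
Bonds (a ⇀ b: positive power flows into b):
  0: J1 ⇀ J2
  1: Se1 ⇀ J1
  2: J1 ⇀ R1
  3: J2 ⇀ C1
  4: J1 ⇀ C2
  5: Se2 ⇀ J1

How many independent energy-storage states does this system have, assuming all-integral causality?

2  (C1, C2 all integral)

β1 →J1  (Se1 fixes effort; stroke away)
β5 →J1  (source Se2 imposes e)
β3 →J2  (prefer integral on C1)
β0 →J1  (J2 needs exactly one f-in)
β4 →J1  (C2 outputs effort q/C2)
β2 →R1  (J1: last free bond brings flow in)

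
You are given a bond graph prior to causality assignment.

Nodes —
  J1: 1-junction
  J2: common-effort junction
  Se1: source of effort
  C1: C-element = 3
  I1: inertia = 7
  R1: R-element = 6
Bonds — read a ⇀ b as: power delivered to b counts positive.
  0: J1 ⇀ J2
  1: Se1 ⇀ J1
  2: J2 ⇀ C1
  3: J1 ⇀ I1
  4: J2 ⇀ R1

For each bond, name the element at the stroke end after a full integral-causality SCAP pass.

b1 →J1  (Se1: effort source, stroke at far end)
b2 →J2  (prefer integral on C1)
b0 →J1  (common-e at J2 fixed by 2)
b4 →R1  (J2 effort already set via bond 2)
b3 →I1  (closing 1-jn rule on J1)

b0 stroke at J1
b1 stroke at J1
b2 stroke at J2
b3 stroke at I1
b4 stroke at R1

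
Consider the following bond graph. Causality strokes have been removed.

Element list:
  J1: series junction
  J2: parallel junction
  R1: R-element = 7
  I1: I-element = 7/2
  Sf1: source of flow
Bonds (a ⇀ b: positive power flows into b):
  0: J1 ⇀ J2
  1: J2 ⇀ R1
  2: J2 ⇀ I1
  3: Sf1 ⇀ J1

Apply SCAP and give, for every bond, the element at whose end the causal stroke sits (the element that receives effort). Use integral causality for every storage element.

bond 0 →J1
bond 1 →J2
bond 2 →I1
bond 3 →Sf1

bond 3 |Sf1  (Sf1: flow source, stroke at near end)
bond 0 |J1  (J1 flow already set via bond 3)
bond 2 |I1  (prefer integral on I1)
bond 1 |J2  (J2 needs exactly one e-in)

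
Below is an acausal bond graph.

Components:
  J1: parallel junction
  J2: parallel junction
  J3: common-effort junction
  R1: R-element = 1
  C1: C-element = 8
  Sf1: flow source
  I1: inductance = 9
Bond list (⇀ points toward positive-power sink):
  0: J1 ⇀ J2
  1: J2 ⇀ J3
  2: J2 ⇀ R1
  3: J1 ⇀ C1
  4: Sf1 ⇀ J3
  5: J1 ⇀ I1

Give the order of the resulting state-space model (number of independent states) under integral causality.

β4 stroke→Sf1  (source Sf1 imposes f)
β1 stroke→J3  (only one effort-in slot at J3)
β3 stroke→J1  (C1 outputs effort q/C1)
β0 stroke→J2  (0-jn J1 has e-setter on 3)
β5 stroke→I1  (common-e at J1 fixed by 3)
β2 stroke→R1  (J2: bond 0 brought effort, rest push out)

2  (C1, I1 all integral)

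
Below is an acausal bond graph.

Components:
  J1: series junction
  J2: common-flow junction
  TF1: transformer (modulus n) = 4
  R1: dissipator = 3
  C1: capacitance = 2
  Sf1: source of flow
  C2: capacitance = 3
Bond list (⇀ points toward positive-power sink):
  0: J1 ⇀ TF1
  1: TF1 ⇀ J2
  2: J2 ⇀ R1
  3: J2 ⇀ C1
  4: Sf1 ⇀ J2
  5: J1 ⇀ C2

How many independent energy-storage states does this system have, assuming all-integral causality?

2  (C1, C2 all integral)

#4 stroke at Sf1  (Sf1: flow source, stroke at near end)
#1 stroke at J2  (1-jn J2 has f-setter on 4)
#2 stroke at J2  (J2: bond 4 brought flow, rest push out)
#3 stroke at J2  (1-jn J2 has f-setter on 4)
#0 stroke at TF1  (through TF1, causality passes straight; one stroke at TF1)
#5 stroke at J1  (J1: bond 0 brought flow, rest push out)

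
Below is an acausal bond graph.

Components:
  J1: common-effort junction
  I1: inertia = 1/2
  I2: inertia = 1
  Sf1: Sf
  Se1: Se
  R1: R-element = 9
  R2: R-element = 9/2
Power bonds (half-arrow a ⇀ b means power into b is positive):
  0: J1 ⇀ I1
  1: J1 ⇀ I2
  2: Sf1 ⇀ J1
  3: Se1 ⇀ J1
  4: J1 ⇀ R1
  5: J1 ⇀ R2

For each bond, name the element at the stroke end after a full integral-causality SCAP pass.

#0 |I1
#1 |I2
#2 |Sf1
#3 |J1
#4 |R1
#5 |R2

b2 stroke at Sf1  (Sf1: flow source, stroke at near end)
b3 stroke at J1  (Se1: effort source, stroke at far end)
b0 stroke at I1  (0-jn J1 has e-setter on 3)
b1 stroke at I2  (common-e at J1 fixed by 3)
b4 stroke at R1  (J1: bond 3 brought effort, rest push out)
b5 stroke at R2  (common-e at J1 fixed by 3)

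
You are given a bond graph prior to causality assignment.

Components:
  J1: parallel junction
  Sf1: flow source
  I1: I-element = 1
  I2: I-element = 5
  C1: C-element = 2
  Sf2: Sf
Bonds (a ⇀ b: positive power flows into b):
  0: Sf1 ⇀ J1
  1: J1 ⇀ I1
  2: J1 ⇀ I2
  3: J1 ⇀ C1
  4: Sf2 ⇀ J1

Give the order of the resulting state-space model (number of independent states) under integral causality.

#0 →Sf1  (Sf1: flow source, stroke at near end)
#4 →Sf2  (source Sf2 imposes f)
#1 →I1  (I1 integral (f out))
#2 →I2  (I2 integral (f out))
#3 →J1  (closing 0-jn rule on J1)

3  (C1, I1, I2 all integral)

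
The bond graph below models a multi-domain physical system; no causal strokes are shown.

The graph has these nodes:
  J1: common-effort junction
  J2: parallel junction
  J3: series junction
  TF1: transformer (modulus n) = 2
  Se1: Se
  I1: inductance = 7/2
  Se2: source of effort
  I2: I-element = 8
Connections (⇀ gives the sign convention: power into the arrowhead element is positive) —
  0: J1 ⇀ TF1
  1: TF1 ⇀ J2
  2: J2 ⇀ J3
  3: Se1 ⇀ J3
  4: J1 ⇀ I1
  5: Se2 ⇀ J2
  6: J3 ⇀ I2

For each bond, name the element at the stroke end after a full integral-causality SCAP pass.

b3 →J3  (Se1: effort source, stroke at far end)
b5 →J2  (Se2 fixes effort; stroke away)
b1 →TF1  (J2: bond 5 brought effort, rest push out)
b2 →J3  (0-jn J2 has e-setter on 5)
b6 →I2  (only one flow-in slot at J3)
b0 →J1  (through TF1, causality passes straight; one stroke at TF1)
b4 →I1  (0-jn J1 has e-setter on 0)

b0 stroke→J1
b1 stroke→TF1
b2 stroke→J3
b3 stroke→J3
b4 stroke→I1
b5 stroke→J2
b6 stroke→I2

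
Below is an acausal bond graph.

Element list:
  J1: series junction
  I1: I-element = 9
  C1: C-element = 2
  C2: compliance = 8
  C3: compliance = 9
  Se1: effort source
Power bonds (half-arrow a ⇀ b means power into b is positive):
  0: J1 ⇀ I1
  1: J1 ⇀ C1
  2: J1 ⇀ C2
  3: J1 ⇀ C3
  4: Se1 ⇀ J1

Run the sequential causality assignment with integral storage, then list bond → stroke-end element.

b4 stroke→J1  (Se1: effort source, stroke at far end)
b0 stroke→I1  (prefer integral on I1)
b1 stroke→J1  (common-f at J1 fixed by 0)
b2 stroke→J1  (J1: bond 0 brought flow, rest push out)
b3 stroke→J1  (J1 flow already set via bond 0)

bond 0 stroke at I1
bond 1 stroke at J1
bond 2 stroke at J1
bond 3 stroke at J1
bond 4 stroke at J1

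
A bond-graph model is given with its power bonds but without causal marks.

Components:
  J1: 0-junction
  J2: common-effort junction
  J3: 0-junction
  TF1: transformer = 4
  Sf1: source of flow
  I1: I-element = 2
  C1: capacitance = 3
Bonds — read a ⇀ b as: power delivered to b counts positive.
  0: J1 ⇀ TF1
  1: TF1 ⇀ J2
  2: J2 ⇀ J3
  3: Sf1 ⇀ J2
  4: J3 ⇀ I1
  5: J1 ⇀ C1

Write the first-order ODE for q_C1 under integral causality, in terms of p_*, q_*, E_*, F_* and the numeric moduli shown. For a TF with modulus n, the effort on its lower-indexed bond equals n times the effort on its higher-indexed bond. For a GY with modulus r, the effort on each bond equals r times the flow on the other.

dq_C1/dt = F_Sf1/4 - p_I1/8

β3 stroke→Sf1  (source Sf1 imposes f)
β4 stroke→I1  (prefer integral on I1)
β2 stroke→J3  (J3: last free bond brings effort in)
β1 stroke→J2  (only one effort-in slot at J2)
β0 stroke→TF1  (through TF1, causality passes straight; one stroke at TF1)
β5 stroke→J1  (J1: last free bond brings effort in)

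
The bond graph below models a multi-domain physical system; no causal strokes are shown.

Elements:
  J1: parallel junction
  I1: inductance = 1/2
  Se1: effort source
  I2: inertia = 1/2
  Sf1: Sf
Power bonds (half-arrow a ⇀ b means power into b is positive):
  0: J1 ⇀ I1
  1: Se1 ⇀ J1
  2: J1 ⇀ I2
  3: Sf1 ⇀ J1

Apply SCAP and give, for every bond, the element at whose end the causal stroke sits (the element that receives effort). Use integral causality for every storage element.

b0 →I1
b1 →J1
b2 →I2
b3 →Sf1

b1 |J1  (source Se1 imposes e)
b3 |Sf1  (source Sf1 imposes f)
b0 |I1  (0-jn J1 has e-setter on 1)
b2 |I2  (J1 effort already set via bond 1)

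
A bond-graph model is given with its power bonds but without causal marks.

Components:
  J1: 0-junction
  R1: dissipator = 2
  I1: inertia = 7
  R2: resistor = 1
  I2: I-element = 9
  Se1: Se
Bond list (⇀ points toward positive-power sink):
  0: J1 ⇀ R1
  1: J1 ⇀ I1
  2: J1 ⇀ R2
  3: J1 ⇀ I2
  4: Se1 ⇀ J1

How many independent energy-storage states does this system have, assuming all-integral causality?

#4 stroke→J1  (Se1 fixes effort; stroke away)
#0 stroke→R1  (common-e at J1 fixed by 4)
#1 stroke→I1  (0-jn J1 has e-setter on 4)
#2 stroke→R2  (common-e at J1 fixed by 4)
#3 stroke→I2  (J1: bond 4 brought effort, rest push out)

2  (I1, I2 all integral)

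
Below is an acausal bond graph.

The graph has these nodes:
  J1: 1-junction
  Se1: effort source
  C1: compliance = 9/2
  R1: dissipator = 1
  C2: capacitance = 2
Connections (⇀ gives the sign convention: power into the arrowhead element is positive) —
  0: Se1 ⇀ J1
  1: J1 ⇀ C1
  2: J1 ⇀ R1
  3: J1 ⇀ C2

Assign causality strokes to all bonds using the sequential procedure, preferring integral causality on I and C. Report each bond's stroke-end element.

b0 |J1  (Se1 (Se) sets effort on bond)
b1 |J1  (prefer integral on C1)
b3 |J1  (prefer integral on C2)
b2 |R1  (J1: last free bond brings flow in)

bond 0 stroke at J1
bond 1 stroke at J1
bond 2 stroke at R1
bond 3 stroke at J1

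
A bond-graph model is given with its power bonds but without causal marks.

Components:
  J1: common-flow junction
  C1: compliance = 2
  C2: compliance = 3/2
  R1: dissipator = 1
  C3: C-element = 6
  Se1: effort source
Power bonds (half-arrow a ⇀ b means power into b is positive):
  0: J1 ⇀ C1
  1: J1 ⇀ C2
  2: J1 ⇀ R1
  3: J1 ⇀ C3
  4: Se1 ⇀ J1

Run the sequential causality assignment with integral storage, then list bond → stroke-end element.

bond 4 stroke→J1  (Se1: effort source, stroke at far end)
bond 0 stroke→J1  (C1: C, integral causality)
bond 1 stroke→J1  (C2: C, integral causality)
bond 3 stroke→J1  (C3: C, integral causality)
bond 2 stroke→R1  (J1: last free bond brings flow in)

β0 |J1
β1 |J1
β2 |R1
β3 |J1
β4 |J1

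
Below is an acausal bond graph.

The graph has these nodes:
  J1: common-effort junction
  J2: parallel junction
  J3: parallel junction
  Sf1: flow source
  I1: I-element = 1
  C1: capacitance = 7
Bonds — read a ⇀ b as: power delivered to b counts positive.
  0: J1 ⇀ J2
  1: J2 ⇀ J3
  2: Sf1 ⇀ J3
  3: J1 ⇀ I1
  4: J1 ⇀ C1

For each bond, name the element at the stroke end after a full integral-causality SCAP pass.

#0 stroke at J2
#1 stroke at J3
#2 stroke at Sf1
#3 stroke at I1
#4 stroke at J1

#2 stroke at Sf1  (Sf1: flow source, stroke at near end)
#1 stroke at J3  (only one effort-in slot at J3)
#0 stroke at J2  (J2: last free bond brings effort in)
#3 stroke at I1  (I1 integral (f out))
#4 stroke at J1  (closing 0-jn rule on J1)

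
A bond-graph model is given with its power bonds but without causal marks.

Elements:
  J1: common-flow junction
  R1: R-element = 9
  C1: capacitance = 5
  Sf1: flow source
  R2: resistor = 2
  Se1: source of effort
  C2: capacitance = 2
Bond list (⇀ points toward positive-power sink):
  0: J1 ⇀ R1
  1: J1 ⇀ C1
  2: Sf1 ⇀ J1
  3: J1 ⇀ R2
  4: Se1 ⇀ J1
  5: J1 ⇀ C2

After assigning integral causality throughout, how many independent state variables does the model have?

bond 2 stroke at Sf1  (source Sf1 imposes f)
bond 4 stroke at J1  (Se1 (Se) sets effort on bond)
bond 0 stroke at J1  (1-jn J1 has f-setter on 2)
bond 1 stroke at J1  (J1 flow already set via bond 2)
bond 3 stroke at J1  (common-f at J1 fixed by 2)
bond 5 stroke at J1  (J1 flow already set via bond 2)

2  (C1, C2 all integral)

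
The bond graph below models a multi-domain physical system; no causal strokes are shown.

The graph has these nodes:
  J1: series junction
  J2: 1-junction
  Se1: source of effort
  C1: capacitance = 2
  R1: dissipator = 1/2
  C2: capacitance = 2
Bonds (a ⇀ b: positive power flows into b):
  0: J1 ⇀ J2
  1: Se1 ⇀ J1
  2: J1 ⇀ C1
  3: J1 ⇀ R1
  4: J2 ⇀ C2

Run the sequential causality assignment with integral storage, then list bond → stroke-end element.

b1 →J1  (source Se1 imposes e)
b2 →J1  (C1 integral (e out))
b4 →J2  (C2: C, integral causality)
b0 →J1  (J2 needs exactly one f-in)
b3 →R1  (J1 needs exactly one f-in)

β0 stroke→J1
β1 stroke→J1
β2 stroke→J1
β3 stroke→R1
β4 stroke→J2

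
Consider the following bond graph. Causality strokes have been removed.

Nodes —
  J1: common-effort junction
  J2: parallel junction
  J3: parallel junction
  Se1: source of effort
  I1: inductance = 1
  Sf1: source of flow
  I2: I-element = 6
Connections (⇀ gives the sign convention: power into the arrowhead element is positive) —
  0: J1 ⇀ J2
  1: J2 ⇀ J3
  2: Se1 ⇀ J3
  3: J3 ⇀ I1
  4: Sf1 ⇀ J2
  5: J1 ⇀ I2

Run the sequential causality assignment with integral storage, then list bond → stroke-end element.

#0 stroke at J1
#1 stroke at J2
#2 stroke at J3
#3 stroke at I1
#4 stroke at Sf1
#5 stroke at I2

b2 |J3  (Se1: effort source, stroke at far end)
b4 |Sf1  (Sf1 (Sf) sets flow on bond)
b1 |J2  (J3: bond 2 brought effort, rest push out)
b3 |I1  (0-jn J3 has e-setter on 2)
b0 |J1  (0-jn J2 has e-setter on 1)
b5 |I2  (0-jn J1 has e-setter on 0)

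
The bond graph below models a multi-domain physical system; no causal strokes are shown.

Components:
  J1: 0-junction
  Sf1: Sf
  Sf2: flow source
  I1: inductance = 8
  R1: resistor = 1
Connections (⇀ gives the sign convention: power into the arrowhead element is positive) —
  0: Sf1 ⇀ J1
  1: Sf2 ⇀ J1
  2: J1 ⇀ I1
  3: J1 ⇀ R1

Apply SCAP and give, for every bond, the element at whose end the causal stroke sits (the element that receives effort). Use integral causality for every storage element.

β0 |Sf1
β1 |Sf2
β2 |I1
β3 |J1

bond 0 stroke at Sf1  (Sf1 (Sf) sets flow on bond)
bond 1 stroke at Sf2  (source Sf2 imposes f)
bond 2 stroke at I1  (I1 outputs flow p/I1)
bond 3 stroke at J1  (only one effort-in slot at J1)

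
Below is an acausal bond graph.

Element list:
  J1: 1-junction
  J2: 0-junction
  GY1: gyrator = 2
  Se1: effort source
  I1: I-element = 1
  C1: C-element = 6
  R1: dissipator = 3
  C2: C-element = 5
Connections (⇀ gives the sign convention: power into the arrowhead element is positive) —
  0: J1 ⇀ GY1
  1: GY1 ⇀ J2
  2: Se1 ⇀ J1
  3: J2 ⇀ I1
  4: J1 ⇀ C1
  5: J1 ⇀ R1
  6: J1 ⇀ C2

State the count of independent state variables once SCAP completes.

3  (C1, C2, I1 all integral)

β2 stroke→J1  (source Se1 imposes e)
β3 stroke→I1  (I1 integral (f out))
β1 stroke→J2  (J2 needs exactly one e-in)
β0 stroke→J1  (GY1: gyrator matches bond 1)
β4 stroke→J1  (prefer integral on C1)
β6 stroke→J1  (C2 outputs effort q/C2)
β5 stroke→R1  (J1 needs exactly one f-in)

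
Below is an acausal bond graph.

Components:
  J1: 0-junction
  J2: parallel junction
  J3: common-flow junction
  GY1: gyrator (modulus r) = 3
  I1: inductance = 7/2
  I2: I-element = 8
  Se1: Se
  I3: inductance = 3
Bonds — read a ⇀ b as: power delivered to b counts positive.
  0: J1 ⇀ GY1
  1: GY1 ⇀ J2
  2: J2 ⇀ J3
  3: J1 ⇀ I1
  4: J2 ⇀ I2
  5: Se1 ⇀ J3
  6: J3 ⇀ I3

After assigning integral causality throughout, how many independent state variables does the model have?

#5 stroke at J3  (Se1: effort source, stroke at far end)
#3 stroke at I1  (prefer integral on I1)
#0 stroke at J1  (J1 needs exactly one e-in)
#1 stroke at J2  (GY1: gyrator matches bond 0)
#2 stroke at J3  (0-jn J2 has e-setter on 1)
#4 stroke at I2  (0-jn J2 has e-setter on 1)
#6 stroke at I3  (J3: last free bond brings flow in)

3  (I1, I2, I3 all integral)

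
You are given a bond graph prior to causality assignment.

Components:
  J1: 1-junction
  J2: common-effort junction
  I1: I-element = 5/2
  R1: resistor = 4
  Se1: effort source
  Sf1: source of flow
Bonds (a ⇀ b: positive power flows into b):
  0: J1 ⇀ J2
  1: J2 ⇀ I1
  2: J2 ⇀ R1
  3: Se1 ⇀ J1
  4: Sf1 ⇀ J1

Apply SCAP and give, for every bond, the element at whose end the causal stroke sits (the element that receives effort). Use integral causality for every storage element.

bond 0 stroke→J1
bond 1 stroke→I1
bond 2 stroke→J2
bond 3 stroke→J1
bond 4 stroke→Sf1

b3 stroke at J1  (Se1: effort source, stroke at far end)
b4 stroke at Sf1  (Sf1 fixes flow; stroke at Sf1)
b0 stroke at J1  (J1 flow already set via bond 4)
b1 stroke at I1  (I1: I, integral causality)
b2 stroke at J2  (J2: last free bond brings effort in)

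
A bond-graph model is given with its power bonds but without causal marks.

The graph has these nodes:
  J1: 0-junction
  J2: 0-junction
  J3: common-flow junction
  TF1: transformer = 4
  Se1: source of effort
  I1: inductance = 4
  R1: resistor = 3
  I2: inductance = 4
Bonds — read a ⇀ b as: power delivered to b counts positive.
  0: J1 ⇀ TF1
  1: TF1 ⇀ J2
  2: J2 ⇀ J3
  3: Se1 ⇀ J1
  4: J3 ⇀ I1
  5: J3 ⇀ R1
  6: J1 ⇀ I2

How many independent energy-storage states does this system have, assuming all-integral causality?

β3 stroke→J1  (Se1 (Se) sets effort on bond)
β0 stroke→TF1  (0-jn J1 has e-setter on 3)
β6 stroke→I2  (J1: bond 3 brought effort, rest push out)
β1 stroke→J2  (TF1: transformer flips bond 0)
β2 stroke→J3  (0-jn J2 has e-setter on 1)
β4 stroke→I1  (I1 integral (f out))
β5 stroke→J3  (1-jn J3 has f-setter on 4)

2  (I1, I2 all integral)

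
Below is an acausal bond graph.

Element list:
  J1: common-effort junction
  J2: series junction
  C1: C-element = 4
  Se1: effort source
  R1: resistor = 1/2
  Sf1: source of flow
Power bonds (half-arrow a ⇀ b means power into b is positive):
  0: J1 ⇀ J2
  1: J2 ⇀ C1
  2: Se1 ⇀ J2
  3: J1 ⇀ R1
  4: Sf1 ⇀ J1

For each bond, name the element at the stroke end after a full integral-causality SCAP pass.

β0 stroke→J1
β1 stroke→J2
β2 stroke→J2
β3 stroke→R1
β4 stroke→Sf1

bond 2 stroke at J2  (Se1 (Se) sets effort on bond)
bond 4 stroke at Sf1  (Sf1: flow source, stroke at near end)
bond 1 stroke at J2  (C1: C, integral causality)
bond 0 stroke at J1  (only one flow-in slot at J2)
bond 3 stroke at R1  (J1 effort already set via bond 0)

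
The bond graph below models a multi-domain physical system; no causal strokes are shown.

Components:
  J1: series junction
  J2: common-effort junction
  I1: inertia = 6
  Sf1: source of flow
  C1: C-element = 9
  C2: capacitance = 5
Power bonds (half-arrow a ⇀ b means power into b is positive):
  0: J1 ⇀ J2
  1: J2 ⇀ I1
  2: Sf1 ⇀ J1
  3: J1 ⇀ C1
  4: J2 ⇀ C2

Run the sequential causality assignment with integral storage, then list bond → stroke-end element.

β2 →Sf1  (Sf1: flow source, stroke at near end)
β0 →J1  (1-jn J1 has f-setter on 2)
β3 →J1  (1-jn J1 has f-setter on 2)
β1 →I1  (prefer integral on I1)
β4 →J2  (J2: last free bond brings effort in)

β0 stroke→J1
β1 stroke→I1
β2 stroke→Sf1
β3 stroke→J1
β4 stroke→J2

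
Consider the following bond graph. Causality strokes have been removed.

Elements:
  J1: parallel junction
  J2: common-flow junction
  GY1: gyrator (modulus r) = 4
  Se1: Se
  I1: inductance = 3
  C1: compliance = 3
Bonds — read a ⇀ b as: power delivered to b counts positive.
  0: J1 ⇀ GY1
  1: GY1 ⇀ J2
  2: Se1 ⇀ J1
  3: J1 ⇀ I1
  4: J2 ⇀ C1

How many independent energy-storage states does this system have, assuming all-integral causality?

bond 2 stroke→J1  (Se1: effort source, stroke at far end)
bond 0 stroke→GY1  (J1: bond 2 brought effort, rest push out)
bond 3 stroke→I1  (J1 effort already set via bond 2)
bond 1 stroke→GY1  (GY1 both-in/both-out from 0)
bond 4 stroke→J2  (1-jn J2 has f-setter on 1)

2  (C1, I1 all integral)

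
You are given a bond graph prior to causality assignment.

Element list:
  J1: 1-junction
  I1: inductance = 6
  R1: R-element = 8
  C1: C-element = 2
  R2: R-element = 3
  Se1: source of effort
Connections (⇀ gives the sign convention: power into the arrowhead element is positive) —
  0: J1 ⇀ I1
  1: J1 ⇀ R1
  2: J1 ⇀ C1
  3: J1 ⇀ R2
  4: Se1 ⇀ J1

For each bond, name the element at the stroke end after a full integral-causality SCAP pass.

#0 →I1
#1 →J1
#2 →J1
#3 →J1
#4 →J1

bond 4 stroke→J1  (Se1: effort source, stroke at far end)
bond 0 stroke→I1  (I1 integral (f out))
bond 1 stroke→J1  (common-f at J1 fixed by 0)
bond 2 stroke→J1  (1-jn J1 has f-setter on 0)
bond 3 stroke→J1  (J1 flow already set via bond 0)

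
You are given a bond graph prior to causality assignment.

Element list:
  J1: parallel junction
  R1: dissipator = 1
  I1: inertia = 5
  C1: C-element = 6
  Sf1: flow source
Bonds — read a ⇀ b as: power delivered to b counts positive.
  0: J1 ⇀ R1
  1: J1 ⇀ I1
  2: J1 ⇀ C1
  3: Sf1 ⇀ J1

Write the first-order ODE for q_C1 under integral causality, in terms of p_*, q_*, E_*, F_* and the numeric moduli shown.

β3 stroke at Sf1  (Sf1 (Sf) sets flow on bond)
β1 stroke at I1  (I1: I, integral causality)
β2 stroke at J1  (C1 integral (e out))
β0 stroke at R1  (common-e at J1 fixed by 2)

dq_C1/dt = F_Sf1 - p_I1/5 - q_C1/6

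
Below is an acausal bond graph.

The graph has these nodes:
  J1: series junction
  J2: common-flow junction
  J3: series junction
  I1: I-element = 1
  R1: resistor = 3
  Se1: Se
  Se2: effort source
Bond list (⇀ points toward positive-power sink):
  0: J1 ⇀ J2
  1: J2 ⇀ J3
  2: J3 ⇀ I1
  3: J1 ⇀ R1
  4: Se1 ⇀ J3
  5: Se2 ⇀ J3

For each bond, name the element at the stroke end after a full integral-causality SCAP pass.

bond 4 |J3  (Se1 (Se) sets effort on bond)
bond 5 |J3  (Se2 (Se) sets effort on bond)
bond 2 |I1  (I1 outputs flow p/I1)
bond 1 |J3  (J3 flow already set via bond 2)
bond 0 |J2  (common-f at J2 fixed by 1)
bond 3 |J1  (J1: bond 0 brought flow, rest push out)

b0 |J2
b1 |J3
b2 |I1
b3 |J1
b4 |J3
b5 |J3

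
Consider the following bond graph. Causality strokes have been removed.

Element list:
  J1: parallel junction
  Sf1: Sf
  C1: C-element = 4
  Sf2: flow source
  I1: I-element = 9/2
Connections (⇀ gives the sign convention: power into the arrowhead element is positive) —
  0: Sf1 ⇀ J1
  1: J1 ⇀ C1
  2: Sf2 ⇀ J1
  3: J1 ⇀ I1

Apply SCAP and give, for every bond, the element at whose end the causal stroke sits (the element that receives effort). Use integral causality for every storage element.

bond 0 →Sf1  (source Sf1 imposes f)
bond 2 →Sf2  (Sf2: flow source, stroke at near end)
bond 1 →J1  (prefer integral on C1)
bond 3 →I1  (common-e at J1 fixed by 1)

b0 →Sf1
b1 →J1
b2 →Sf2
b3 →I1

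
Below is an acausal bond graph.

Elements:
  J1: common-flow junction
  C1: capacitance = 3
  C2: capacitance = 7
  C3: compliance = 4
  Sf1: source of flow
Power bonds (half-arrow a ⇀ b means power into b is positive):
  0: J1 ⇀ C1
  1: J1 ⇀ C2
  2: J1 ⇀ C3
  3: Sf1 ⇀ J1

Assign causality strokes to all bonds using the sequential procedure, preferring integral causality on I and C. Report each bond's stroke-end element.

#3 stroke at Sf1  (Sf1 fixes flow; stroke at Sf1)
#0 stroke at J1  (common-f at J1 fixed by 3)
#1 stroke at J1  (1-jn J1 has f-setter on 3)
#2 stroke at J1  (J1 flow already set via bond 3)

β0 stroke at J1
β1 stroke at J1
β2 stroke at J1
β3 stroke at Sf1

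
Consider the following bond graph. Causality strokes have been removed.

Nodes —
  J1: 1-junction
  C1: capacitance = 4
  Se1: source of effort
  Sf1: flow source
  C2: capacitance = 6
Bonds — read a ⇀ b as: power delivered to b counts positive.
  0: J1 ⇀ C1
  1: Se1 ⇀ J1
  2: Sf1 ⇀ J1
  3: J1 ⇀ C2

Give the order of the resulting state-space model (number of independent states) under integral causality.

#1 stroke at J1  (Se1: effort source, stroke at far end)
#2 stroke at Sf1  (Sf1: flow source, stroke at near end)
#0 stroke at J1  (J1: bond 2 brought flow, rest push out)
#3 stroke at J1  (J1: bond 2 brought flow, rest push out)

2  (C1, C2 all integral)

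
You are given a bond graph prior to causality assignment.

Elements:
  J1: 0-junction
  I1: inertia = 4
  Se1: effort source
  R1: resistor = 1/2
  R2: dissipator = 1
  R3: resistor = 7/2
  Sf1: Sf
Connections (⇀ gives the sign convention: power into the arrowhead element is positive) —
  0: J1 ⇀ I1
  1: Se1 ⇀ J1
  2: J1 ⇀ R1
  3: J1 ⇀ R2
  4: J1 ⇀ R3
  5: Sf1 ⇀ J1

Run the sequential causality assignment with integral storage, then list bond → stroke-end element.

#1 stroke at J1  (source Se1 imposes e)
#5 stroke at Sf1  (source Sf1 imposes f)
#0 stroke at I1  (J1: bond 1 brought effort, rest push out)
#2 stroke at R1  (0-jn J1 has e-setter on 1)
#3 stroke at R2  (0-jn J1 has e-setter on 1)
#4 stroke at R3  (J1: bond 1 brought effort, rest push out)

bond 0 stroke→I1
bond 1 stroke→J1
bond 2 stroke→R1
bond 3 stroke→R2
bond 4 stroke→R3
bond 5 stroke→Sf1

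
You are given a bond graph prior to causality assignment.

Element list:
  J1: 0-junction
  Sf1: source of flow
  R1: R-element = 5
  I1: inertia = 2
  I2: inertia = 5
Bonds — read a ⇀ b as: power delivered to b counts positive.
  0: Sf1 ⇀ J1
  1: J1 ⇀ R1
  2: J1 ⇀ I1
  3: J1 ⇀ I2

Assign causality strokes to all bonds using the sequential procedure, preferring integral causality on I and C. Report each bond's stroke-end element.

b0 →Sf1
b1 →J1
b2 →I1
b3 →I2

#0 |Sf1  (Sf1 (Sf) sets flow on bond)
#2 |I1  (I1: I, integral causality)
#3 |I2  (prefer integral on I2)
#1 |J1  (closing 0-jn rule on J1)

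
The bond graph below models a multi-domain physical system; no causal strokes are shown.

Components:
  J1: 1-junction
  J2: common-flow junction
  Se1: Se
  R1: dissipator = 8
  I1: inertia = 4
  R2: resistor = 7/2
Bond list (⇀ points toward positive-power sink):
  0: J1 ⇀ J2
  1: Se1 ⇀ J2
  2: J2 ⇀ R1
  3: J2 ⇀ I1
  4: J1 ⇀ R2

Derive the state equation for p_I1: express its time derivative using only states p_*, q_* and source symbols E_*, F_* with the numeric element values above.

dp_I1/dt = E_Se1 - 23*p_I1/8

β1 stroke at J2  (source Se1 imposes e)
β3 stroke at I1  (I1 outputs flow p/I1)
β0 stroke at J2  (1-jn J2 has f-setter on 3)
β2 stroke at J2  (J2 flow already set via bond 3)
β4 stroke at J1  (common-f at J1 fixed by 0)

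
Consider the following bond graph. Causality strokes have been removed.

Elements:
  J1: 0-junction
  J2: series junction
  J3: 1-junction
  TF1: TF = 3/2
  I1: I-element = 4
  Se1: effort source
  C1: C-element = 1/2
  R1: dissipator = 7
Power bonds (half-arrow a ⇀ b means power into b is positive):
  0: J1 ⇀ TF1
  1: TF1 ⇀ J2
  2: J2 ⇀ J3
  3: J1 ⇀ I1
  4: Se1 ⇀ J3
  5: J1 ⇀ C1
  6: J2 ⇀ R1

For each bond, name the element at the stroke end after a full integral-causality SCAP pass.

b4 |J3  (source Se1 imposes e)
b2 |J2  (J3 needs exactly one f-in)
b3 |I1  (I1 integral (f out))
b5 |J1  (prefer integral on C1)
b0 |TF1  (common-e at J1 fixed by 5)
b1 |J2  (through TF1, causality passes straight; one stroke at TF1)
b6 |R1  (closing 1-jn rule on J2)

β0 stroke→TF1
β1 stroke→J2
β2 stroke→J2
β3 stroke→I1
β4 stroke→J3
β5 stroke→J1
β6 stroke→R1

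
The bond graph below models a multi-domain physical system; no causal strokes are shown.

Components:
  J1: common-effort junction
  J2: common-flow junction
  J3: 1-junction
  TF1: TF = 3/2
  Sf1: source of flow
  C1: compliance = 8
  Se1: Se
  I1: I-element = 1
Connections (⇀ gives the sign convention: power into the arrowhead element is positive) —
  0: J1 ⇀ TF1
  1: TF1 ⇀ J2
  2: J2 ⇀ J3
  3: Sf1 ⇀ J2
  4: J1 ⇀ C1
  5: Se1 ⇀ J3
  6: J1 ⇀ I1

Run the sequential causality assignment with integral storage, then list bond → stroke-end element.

bond 3 stroke at Sf1  (Sf1: flow source, stroke at near end)
bond 5 stroke at J3  (Se1: effort source, stroke at far end)
bond 1 stroke at J2  (J2 flow already set via bond 3)
bond 2 stroke at J2  (common-f at J2 fixed by 3)
bond 0 stroke at TF1  (TF1 one-in-one-out from 1)
bond 4 stroke at J1  (C1 outputs effort q/C1)
bond 6 stroke at I1  (J1 effort already set via bond 4)

b0 →TF1
b1 →J2
b2 →J2
b3 →Sf1
b4 →J1
b5 →J3
b6 →I1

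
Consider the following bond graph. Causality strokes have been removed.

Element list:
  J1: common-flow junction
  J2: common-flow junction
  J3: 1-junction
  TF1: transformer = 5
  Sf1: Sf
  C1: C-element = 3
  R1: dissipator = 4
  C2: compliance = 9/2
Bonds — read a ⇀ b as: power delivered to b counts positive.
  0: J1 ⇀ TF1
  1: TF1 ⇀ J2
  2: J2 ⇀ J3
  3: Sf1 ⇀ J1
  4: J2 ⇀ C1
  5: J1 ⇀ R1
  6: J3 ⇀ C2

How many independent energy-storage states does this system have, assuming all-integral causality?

bond 3 stroke→Sf1  (Sf1 fixes flow; stroke at Sf1)
bond 0 stroke→J1  (common-f at J1 fixed by 3)
bond 5 stroke→J1  (common-f at J1 fixed by 3)
bond 1 stroke→TF1  (TF TF1: opposite of bond 0)
bond 2 stroke→J2  (J2 flow already set via bond 1)
bond 4 stroke→J2  (J2 flow already set via bond 1)
bond 6 stroke→J3  (1-jn J3 has f-setter on 2)

2  (C1, C2 all integral)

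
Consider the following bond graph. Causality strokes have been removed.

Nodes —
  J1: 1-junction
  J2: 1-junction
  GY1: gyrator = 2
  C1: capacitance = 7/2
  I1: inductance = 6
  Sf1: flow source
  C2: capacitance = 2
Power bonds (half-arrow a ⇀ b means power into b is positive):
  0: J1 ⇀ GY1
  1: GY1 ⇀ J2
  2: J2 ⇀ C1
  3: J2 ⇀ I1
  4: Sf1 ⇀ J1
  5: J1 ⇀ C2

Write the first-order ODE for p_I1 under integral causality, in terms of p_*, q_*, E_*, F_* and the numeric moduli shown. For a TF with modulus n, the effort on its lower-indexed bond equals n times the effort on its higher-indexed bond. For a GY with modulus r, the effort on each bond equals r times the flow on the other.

dp_I1/dt = 2*F_Sf1 - 2*q_C1/7

#4 stroke at Sf1  (Sf1 fixes flow; stroke at Sf1)
#0 stroke at J1  (J1: bond 4 brought flow, rest push out)
#5 stroke at J1  (1-jn J1 has f-setter on 4)
#1 stroke at J2  (GY GY1: same side as bond 0)
#2 stroke at J2  (C1 outputs effort q/C1)
#3 stroke at I1  (J2 needs exactly one f-in)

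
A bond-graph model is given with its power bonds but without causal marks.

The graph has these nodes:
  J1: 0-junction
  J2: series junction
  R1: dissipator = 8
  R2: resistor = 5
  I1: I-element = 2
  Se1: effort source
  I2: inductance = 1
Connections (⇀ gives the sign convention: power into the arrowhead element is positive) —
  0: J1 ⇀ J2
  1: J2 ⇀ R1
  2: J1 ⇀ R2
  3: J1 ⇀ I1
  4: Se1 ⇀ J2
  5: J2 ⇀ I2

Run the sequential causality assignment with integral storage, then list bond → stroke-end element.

#4 |J2  (Se1 fixes effort; stroke away)
#3 |I1  (prefer integral on I1)
#5 |I2  (I2 integral (f out))
#0 |J2  (common-f at J2 fixed by 5)
#1 |J2  (J2 flow already set via bond 5)
#2 |J1  (only one effort-in slot at J1)

#0 |J2
#1 |J2
#2 |J1
#3 |I1
#4 |J2
#5 |I2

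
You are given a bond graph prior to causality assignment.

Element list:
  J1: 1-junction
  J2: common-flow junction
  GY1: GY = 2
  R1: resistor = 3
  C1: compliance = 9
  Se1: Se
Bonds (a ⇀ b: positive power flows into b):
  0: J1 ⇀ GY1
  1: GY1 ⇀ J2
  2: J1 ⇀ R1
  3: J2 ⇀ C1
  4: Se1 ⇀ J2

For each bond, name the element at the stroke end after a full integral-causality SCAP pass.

b0 stroke at GY1
b1 stroke at GY1
b2 stroke at J1
b3 stroke at J2
b4 stroke at J2

#4 stroke→J2  (Se1 (Se) sets effort on bond)
#3 stroke→J2  (prefer integral on C1)
#1 stroke→GY1  (only one flow-in slot at J2)
#0 stroke→GY1  (GY GY1: same side as bond 1)
#2 stroke→J1  (1-jn J1 has f-setter on 0)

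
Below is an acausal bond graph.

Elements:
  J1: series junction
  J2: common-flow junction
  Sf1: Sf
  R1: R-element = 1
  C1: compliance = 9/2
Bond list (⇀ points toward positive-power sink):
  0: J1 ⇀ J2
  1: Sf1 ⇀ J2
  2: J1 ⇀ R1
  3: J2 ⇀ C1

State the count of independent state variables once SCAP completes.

1  (C1 all integral)

β1 →Sf1  (source Sf1 imposes f)
β0 →J2  (common-f at J2 fixed by 1)
β3 →J2  (common-f at J2 fixed by 1)
β2 →J1  (J1: bond 0 brought flow, rest push out)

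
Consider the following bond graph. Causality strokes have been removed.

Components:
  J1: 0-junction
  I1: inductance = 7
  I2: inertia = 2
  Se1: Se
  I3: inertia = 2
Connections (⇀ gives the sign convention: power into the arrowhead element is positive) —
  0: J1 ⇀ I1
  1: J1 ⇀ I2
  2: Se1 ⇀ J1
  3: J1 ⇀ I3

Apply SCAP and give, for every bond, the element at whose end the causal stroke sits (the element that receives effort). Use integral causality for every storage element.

bond 2 stroke→J1  (source Se1 imposes e)
bond 0 stroke→I1  (0-jn J1 has e-setter on 2)
bond 1 stroke→I2  (0-jn J1 has e-setter on 2)
bond 3 stroke→I3  (J1: bond 2 brought effort, rest push out)

b0 stroke→I1
b1 stroke→I2
b2 stroke→J1
b3 stroke→I3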